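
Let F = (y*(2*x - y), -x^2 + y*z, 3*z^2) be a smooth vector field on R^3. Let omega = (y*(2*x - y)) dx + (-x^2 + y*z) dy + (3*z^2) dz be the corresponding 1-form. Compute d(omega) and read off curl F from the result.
d(omega) = (-y) dy ∧ dz + (0) dz ∧ dx + (-4*x + 2*y) dx ∧ dy; curl F = (-y, 0, -4*x + 2*y)

d omega = sum_{i<j} (∂f_j/∂x_i - ∂f_i/∂x_j) dx_i ∧ dx_j. Under the identification (dy ∧ dz, dz ∧ dx, dx ∧ dy) ↔ (e_x, e_y, e_z), the coefficients are exactly the components of curl F. Compute:
  ∂R/∂y - ∂Q/∂z = (0) - (y) = -y
  ∂P/∂z - ∂R/∂x = (0) - (0) = 0
  ∂Q/∂x - ∂P/∂y = (-2*x) - (2*x - 2*y) = -4*x + 2*y.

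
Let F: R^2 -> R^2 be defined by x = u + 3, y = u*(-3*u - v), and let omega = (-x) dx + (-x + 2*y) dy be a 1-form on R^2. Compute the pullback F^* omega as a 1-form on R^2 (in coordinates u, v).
F^* omega = (36*u^3 + 18*u^2*v + 6*u^2 + 2*u*v^2 + u*v + 17*u + 3*v - 3) du + (u*(6*u^2 + 2*u*v + u + 3)) dv

Using F^*(f dg) = (f ∘ F) d(g ∘ F), substitute each coordinate x_i by F_i(u, v) in f_i, and replace dx_i by d F_i = (∂F_i/∂u) du + (∂F_i/∂v) dv.
  For the x component: f_1(F) = -u - 3; d F_1 = (1) du + (0) dv
  For the y component: f_2(F) = -6*u^2 - 2*u*v - u - 3; d F_2 = (-6*u - v) du + (-u) dv
Combining and collecting du, dv coefficients:
  coeff of du: 36*u^3 + 18*u^2*v + 6*u^2 + 2*u*v^2 + u*v + 17*u + 3*v - 3
  coeff of dv: u*(6*u^2 + 2*u*v + u + 3)
F^* omega = (36*u^3 + 18*u^2*v + 6*u^2 + 2*u*v^2 + u*v + 17*u + 3*v - 3) du + (u*(6*u^2 + 2*u*v + u + 3)) dv.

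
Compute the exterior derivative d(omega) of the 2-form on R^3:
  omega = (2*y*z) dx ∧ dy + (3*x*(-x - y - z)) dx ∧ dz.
d(omega) = (3*x + 2*y) dx ∧ dy ∧ dz

For a 2-form omega = sum_{i<j} g_{ij} dx_i ∧ dx_j, the exterior derivative is
  d(omega) = sum_{i<j} d(g_{ij}) ∧ dx_i ∧ dx_j = sum_{i<j, k} (∂g_{ij}/∂x_k) dx_k ∧ dx_i ∧ dx_j.
Expand each term, using dx_k ∧ dx_i ∧ dx_j = sgn(permutation) dx_{(a)} ∧ dx_{(b)} ∧ dx_{(c)} with (a < b < c) sorted:
  d(2*y*z) includes (∂/∂z)(2*y*z) dz = (2*y) dz, which multiplied by dx ∧ dy gives (2*y) dx ∧ dy ∧ dz
  d(3*x*(-x - y - z)) includes (∂/∂y)(3*x*(-x - y - z)) dy = (-3*x) dy, which multiplied by dx ∧ dz gives (3*x) dx ∧ dy ∧ dz
Collecting like 3-forms: d(omega) = (3*x + 2*y) dx ∧ dy ∧ dz.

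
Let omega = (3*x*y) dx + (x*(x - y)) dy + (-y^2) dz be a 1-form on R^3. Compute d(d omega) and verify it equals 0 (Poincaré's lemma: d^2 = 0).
d(d omega) = 0

Step 1: d omega = sum_{i<j} (∂f_j/∂x_i - ∂f_i/∂x_j) dx_i ∧ dx_j:
  coeff of dx ∧ dy: -x - y
  coeff of dx ∧ dz: 0
  coeff of dy ∧ dz: -2*y
Step 2: Apply d again to each 2-form coefficient. The only possible 3-form in R^3 is dx ∧ dy ∧ dz, with coefficient
  ∂(coeff of dy∧dz)/∂x - ∂(coeff of dx∧dz)/∂y + ∂(coeff of dx∧dy)/∂z
  = ∂/∂x (-2*y) - ∂/∂y (0) + ∂/∂z (-x - y).
Each of these terms simplifies to sums of mixed partials that cancel in pairs. The result is 0 (by equality of mixed partials for smooth functions — Schwarz / Clairaut).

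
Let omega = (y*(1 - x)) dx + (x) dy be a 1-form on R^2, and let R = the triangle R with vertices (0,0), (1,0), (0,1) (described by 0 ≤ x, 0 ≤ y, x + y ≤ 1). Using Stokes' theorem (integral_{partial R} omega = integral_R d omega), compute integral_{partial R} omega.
integral_(partial R) omega = 1/6

Stokes: integral_partial_R omega = integral_R d omega with d omega = (∂Q/∂x - ∂P/∂y) dx ∧ dy.
  ∂Q/∂x = 1
  ∂P/∂y = 1 - x
  integrand = ∂Q/∂x - ∂P/∂y = x.
Integrating over R: integral_0^1 integral_0^{1-x} (x) dy dx = 1/6.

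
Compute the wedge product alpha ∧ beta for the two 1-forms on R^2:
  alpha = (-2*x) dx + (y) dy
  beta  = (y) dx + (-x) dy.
alpha ∧ beta = (2*x^2 - y^2) dx ∧ dy

Distribute the wedge, using dx_i ∧ dx_j = -dx_j ∧ dx_i and dx_i ∧ dx_i = 0. For each pair (i, j) with i < j, the coefficient of dx_i ∧ dx_j in alpha ∧ beta is (alpha_i * beta_j - alpha_j * beta_i). Collecting: alpha ∧ beta = (2*x^2 - y^2) dx ∧ dy.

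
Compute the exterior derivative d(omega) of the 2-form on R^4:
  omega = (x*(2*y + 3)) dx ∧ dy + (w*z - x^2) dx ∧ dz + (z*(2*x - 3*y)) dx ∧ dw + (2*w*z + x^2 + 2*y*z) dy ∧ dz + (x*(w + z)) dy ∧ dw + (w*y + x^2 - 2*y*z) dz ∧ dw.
d(omega) = (3*y + z) dx ∧ dz ∧ dw + (w + 4*z) dx ∧ dy ∧ dw + (2*x) dx ∧ dy ∧ dz + (w - x) dy ∧ dz ∧ dw

For a 2-form omega = sum_{i<j} g_{ij} dx_i ∧ dx_j, the exterior derivative is
  d(omega) = sum_{i<j} d(g_{ij}) ∧ dx_i ∧ dx_j = sum_{i<j, k} (∂g_{ij}/∂x_k) dx_k ∧ dx_i ∧ dx_j.
Expand each term, using dx_k ∧ dx_i ∧ dx_j = sgn(permutation) dx_{(a)} ∧ dx_{(b)} ∧ dx_{(c)} with (a < b < c) sorted:
  d(w*z - x^2) includes (∂/∂w)(w*z - x^2) dw = (z) dw, which multiplied by dx ∧ dz gives (z) dx ∧ dz ∧ dw
  d(z*(2*x - 3*y)) includes (∂/∂y)(z*(2*x - 3*y)) dy = (-3*z) dy, which multiplied by dx ∧ dw gives (3*z) dx ∧ dy ∧ dw
  d(z*(2*x - 3*y)) includes (∂/∂z)(z*(2*x - 3*y)) dz = (2*x - 3*y) dz, which multiplied by dx ∧ dw gives (-2*x + 3*y) dx ∧ dz ∧ dw
  d(2*w*z + x^2 + 2*y*z) includes (∂/∂x)(2*w*z + x^2 + 2*y*z) dx = (2*x) dx, which multiplied by dy ∧ dz gives (2*x) dx ∧ dy ∧ dz
  d(2*w*z + x^2 + 2*y*z) includes (∂/∂w)(2*w*z + x^2 + 2*y*z) dw = (2*z) dw, which multiplied by dy ∧ dz gives (2*z) dy ∧ dz ∧ dw
  d(x*(w + z)) includes (∂/∂x)(x*(w + z)) dx = (w + z) dx, which multiplied by dy ∧ dw gives (w + z) dx ∧ dy ∧ dw
  d(x*(w + z)) includes (∂/∂z)(x*(w + z)) dz = (x) dz, which multiplied by dy ∧ dw gives (-x) dy ∧ dz ∧ dw
  d(w*y + x^2 - 2*y*z) includes (∂/∂x)(w*y + x^2 - 2*y*z) dx = (2*x) dx, which multiplied by dz ∧ dw gives (2*x) dx ∧ dz ∧ dw
  d(w*y + x^2 - 2*y*z) includes (∂/∂y)(w*y + x^2 - 2*y*z) dy = (w - 2*z) dy, which multiplied by dz ∧ dw gives (w - 2*z) dy ∧ dz ∧ dw
Collecting like 3-forms: d(omega) = (3*y + z) dx ∧ dz ∧ dw + (w + 4*z) dx ∧ dy ∧ dw + (2*x) dx ∧ dy ∧ dz + (w - x) dy ∧ dz ∧ dw.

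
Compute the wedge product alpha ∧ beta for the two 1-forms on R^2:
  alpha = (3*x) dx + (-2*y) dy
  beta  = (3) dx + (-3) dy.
alpha ∧ beta = (-9*x + 6*y) dx ∧ dy

Distribute the wedge, using dx_i ∧ dx_j = -dx_j ∧ dx_i and dx_i ∧ dx_i = 0. For each pair (i, j) with i < j, the coefficient of dx_i ∧ dx_j in alpha ∧ beta is (alpha_i * beta_j - alpha_j * beta_i). Collecting: alpha ∧ beta = (-9*x + 6*y) dx ∧ dy.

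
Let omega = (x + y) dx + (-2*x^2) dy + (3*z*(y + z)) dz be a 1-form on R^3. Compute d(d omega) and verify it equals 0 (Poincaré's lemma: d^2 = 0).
d(d omega) = 0

Step 1: d omega = sum_{i<j} (∂f_j/∂x_i - ∂f_i/∂x_j) dx_i ∧ dx_j:
  coeff of dx ∧ dy: -4*x - 1
  coeff of dx ∧ dz: 0
  coeff of dy ∧ dz: 3*z
Step 2: Apply d again to each 2-form coefficient. The only possible 3-form in R^3 is dx ∧ dy ∧ dz, with coefficient
  ∂(coeff of dy∧dz)/∂x - ∂(coeff of dx∧dz)/∂y + ∂(coeff of dx∧dy)/∂z
  = ∂/∂x (3*z) - ∂/∂y (0) + ∂/∂z (-4*x - 1).
Each of these terms simplifies to sums of mixed partials that cancel in pairs. The result is 0 (by equality of mixed partials for smooth functions — Schwarz / Clairaut).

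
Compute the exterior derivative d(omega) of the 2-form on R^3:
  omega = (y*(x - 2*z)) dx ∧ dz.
d(omega) = (-x + 2*z) dx ∧ dy ∧ dz

For a 2-form omega = sum_{i<j} g_{ij} dx_i ∧ dx_j, the exterior derivative is
  d(omega) = sum_{i<j} d(g_{ij}) ∧ dx_i ∧ dx_j = sum_{i<j, k} (∂g_{ij}/∂x_k) dx_k ∧ dx_i ∧ dx_j.
Expand each term, using dx_k ∧ dx_i ∧ dx_j = sgn(permutation) dx_{(a)} ∧ dx_{(b)} ∧ dx_{(c)} with (a < b < c) sorted:
  d(y*(x - 2*z)) includes (∂/∂y)(y*(x - 2*z)) dy = (x - 2*z) dy, which multiplied by dx ∧ dz gives (-x + 2*z) dx ∧ dy ∧ dz
Collecting like 3-forms: d(omega) = (-x + 2*z) dx ∧ dy ∧ dz.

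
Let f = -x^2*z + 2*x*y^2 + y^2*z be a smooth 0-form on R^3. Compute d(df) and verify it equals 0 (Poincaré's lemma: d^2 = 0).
d(df) = 0

Step 1: df = sum_i (∂f/∂x_i) dx_i = (-2*x*z + 2*y^2) dx + (2*y*(2*x + z)) dy + (-x^2 + y^2) dz.
Step 2: Apply d again. Using the 1-form formula, the coefficient of dx ∧ dy in d(df) is ∂^2 f/∂x ∂y - ∂^2 f/∂y ∂x = (4*y) - (4*y) = 0 (equality of mixed partials for smooth f).
Similarly for dx ∧ dz and dy ∧ dz — all coefficients vanish. So d(df) = 0.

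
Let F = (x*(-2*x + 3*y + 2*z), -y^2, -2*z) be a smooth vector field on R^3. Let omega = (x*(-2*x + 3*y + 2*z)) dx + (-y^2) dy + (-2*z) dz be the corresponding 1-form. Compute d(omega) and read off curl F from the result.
d(omega) = (0) dy ∧ dz + (2*x) dz ∧ dx + (-3*x) dx ∧ dy; curl F = (0, 2*x, -3*x)

d omega = sum_{i<j} (∂f_j/∂x_i - ∂f_i/∂x_j) dx_i ∧ dx_j. Under the identification (dy ∧ dz, dz ∧ dx, dx ∧ dy) ↔ (e_x, e_y, e_z), the coefficients are exactly the components of curl F. Compute:
  ∂R/∂y - ∂Q/∂z = (0) - (0) = 0
  ∂P/∂z - ∂R/∂x = (2*x) - (0) = 2*x
  ∂Q/∂x - ∂P/∂y = (0) - (3*x) = -3*x.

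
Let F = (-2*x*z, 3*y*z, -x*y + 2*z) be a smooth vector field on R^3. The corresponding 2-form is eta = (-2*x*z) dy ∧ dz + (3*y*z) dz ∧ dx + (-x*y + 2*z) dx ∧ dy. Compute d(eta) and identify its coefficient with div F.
d(eta) = (z + 2) dx ∧ dy ∧ dz; div F = z + 2

For a 2-form in R^3 of the form above, applying d gives a 3-form with coefficient ∂P/∂x + ∂Q/∂y + ∂R/∂z:
  ∂P/∂x = -2*z
  ∂Q/∂y = 3*z
  ∂R/∂z = 2
Sum = z + 2, which is exactly div F.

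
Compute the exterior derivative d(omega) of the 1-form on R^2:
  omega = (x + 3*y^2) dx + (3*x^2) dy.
d(omega) = (6*x - 6*y) dx ∧ dy

For a 1-form omega = sum_i f_i dx_i, the exterior derivative is
  d(omega) = sum_{i < j} (∂f_j/∂x_i - ∂f_i/∂x_j) dx_i ∧ dx_j.
  coefficient of dx ∧ dy: ∂f_2/∂x - ∂f_1/∂y = ∂(3*x^2)/∂x - ∂(x + 3*y^2)/∂y = 6*x - 6*y
Assembling: d(omega) = (6*x - 6*y) dx ∧ dy.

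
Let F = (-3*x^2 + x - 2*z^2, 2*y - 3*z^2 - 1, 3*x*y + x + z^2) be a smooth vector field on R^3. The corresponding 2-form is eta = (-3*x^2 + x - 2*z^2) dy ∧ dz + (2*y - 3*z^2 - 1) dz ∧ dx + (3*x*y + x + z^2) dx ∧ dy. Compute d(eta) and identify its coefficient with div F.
d(eta) = (-6*x + 2*z + 3) dx ∧ dy ∧ dz; div F = -6*x + 2*z + 3

For a 2-form in R^3 of the form above, applying d gives a 3-form with coefficient ∂P/∂x + ∂Q/∂y + ∂R/∂z:
  ∂P/∂x = 1 - 6*x
  ∂Q/∂y = 2
  ∂R/∂z = 2*z
Sum = -6*x + 2*z + 3, which is exactly div F.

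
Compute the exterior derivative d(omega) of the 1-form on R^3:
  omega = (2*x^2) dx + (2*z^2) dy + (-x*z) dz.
d(omega) = (-z) dx ∧ dz + (-4*z) dy ∧ dz

For a 1-form omega = sum_i f_i dx_i, the exterior derivative is
  d(omega) = sum_{i < j} (∂f_j/∂x_i - ∂f_i/∂x_j) dx_i ∧ dx_j.
  coefficient of dx ∧ dz: ∂f_3/∂x - ∂f_1/∂z = ∂(-x*z)/∂x - ∂(2*x^2)/∂z = -z
  coefficient of dy ∧ dz: ∂f_3/∂y - ∂f_2/∂z = ∂(-x*z)/∂y - ∂(2*z^2)/∂z = -4*z
Assembling: d(omega) = (-z) dx ∧ dz + (-4*z) dy ∧ dz.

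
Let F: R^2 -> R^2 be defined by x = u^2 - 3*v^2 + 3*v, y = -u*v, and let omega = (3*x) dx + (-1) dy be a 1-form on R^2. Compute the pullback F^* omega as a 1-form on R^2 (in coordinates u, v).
F^* omega = (6*u^3 - 18*u*v^2 + 18*u*v + v) du + (-18*u^2*v + 9*u^2 + u + 54*v^3 - 81*v^2 + 27*v) dv

Using F^*(f dg) = (f ∘ F) d(g ∘ F), substitute each coordinate x_i by F_i(u, v) in f_i, and replace dx_i by d F_i = (∂F_i/∂u) du + (∂F_i/∂v) dv.
  For the x component: f_1(F) = 3*u^2 - 9*v^2 + 9*v; d F_1 = (2*u) du + (3 - 6*v) dv
  For the y component: f_2(F) = -1; d F_2 = (-v) du + (-u) dv
Combining and collecting du, dv coefficients:
  coeff of du: 6*u^3 - 18*u*v^2 + 18*u*v + v
  coeff of dv: -18*u^2*v + 9*u^2 + u + 54*v^3 - 81*v^2 + 27*v
F^* omega = (6*u^3 - 18*u*v^2 + 18*u*v + v) du + (-18*u^2*v + 9*u^2 + u + 54*v^3 - 81*v^2 + 27*v) dv.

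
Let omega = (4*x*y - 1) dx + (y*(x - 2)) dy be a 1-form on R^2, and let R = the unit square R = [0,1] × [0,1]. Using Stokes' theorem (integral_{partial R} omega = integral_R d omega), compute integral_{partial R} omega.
integral_(partial R) omega = -3/2

Stokes: integral_partial_R omega = integral_R d omega with d omega = (∂Q/∂x - ∂P/∂y) dx ∧ dy.
  ∂Q/∂x = y
  ∂P/∂y = 4*x
  integrand = ∂Q/∂x - ∂P/∂y = -4*x + y.
Integrating over R: integral_0^1 integral_0^1 (-4*x + y) dx dy = -3/2.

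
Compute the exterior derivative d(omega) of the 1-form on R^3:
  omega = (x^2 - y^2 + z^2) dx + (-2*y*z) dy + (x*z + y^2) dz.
d(omega) = (2*y) dx ∧ dy + (-z) dx ∧ dz + (4*y) dy ∧ dz

For a 1-form omega = sum_i f_i dx_i, the exterior derivative is
  d(omega) = sum_{i < j} (∂f_j/∂x_i - ∂f_i/∂x_j) dx_i ∧ dx_j.
  coefficient of dx ∧ dy: ∂f_2/∂x - ∂f_1/∂y = ∂(-2*y*z)/∂x - ∂(x^2 - y^2 + z^2)/∂y = 2*y
  coefficient of dx ∧ dz: ∂f_3/∂x - ∂f_1/∂z = ∂(x*z + y^2)/∂x - ∂(x^2 - y^2 + z^2)/∂z = -z
  coefficient of dy ∧ dz: ∂f_3/∂y - ∂f_2/∂z = ∂(x*z + y^2)/∂y - ∂(-2*y*z)/∂z = 4*y
Assembling: d(omega) = (2*y) dx ∧ dy + (-z) dx ∧ dz + (4*y) dy ∧ dz.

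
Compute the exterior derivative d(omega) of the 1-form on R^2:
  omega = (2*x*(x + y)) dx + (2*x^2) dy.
d(omega) = (2*x) dx ∧ dy

For a 1-form omega = sum_i f_i dx_i, the exterior derivative is
  d(omega) = sum_{i < j} (∂f_j/∂x_i - ∂f_i/∂x_j) dx_i ∧ dx_j.
  coefficient of dx ∧ dy: ∂f_2/∂x - ∂f_1/∂y = ∂(2*x^2)/∂x - ∂(2*x*(x + y))/∂y = 2*x
Assembling: d(omega) = (2*x) dx ∧ dy.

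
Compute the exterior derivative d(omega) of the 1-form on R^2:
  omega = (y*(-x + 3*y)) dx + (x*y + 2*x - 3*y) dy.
d(omega) = (x - 5*y + 2) dx ∧ dy

For a 1-form omega = sum_i f_i dx_i, the exterior derivative is
  d(omega) = sum_{i < j} (∂f_j/∂x_i - ∂f_i/∂x_j) dx_i ∧ dx_j.
  coefficient of dx ∧ dy: ∂f_2/∂x - ∂f_1/∂y = ∂(x*y + 2*x - 3*y)/∂x - ∂(y*(-x + 3*y))/∂y = x - 5*y + 2
Assembling: d(omega) = (x - 5*y + 2) dx ∧ dy.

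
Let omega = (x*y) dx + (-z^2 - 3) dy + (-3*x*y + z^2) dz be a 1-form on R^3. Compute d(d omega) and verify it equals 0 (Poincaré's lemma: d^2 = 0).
d(d omega) = 0

Step 1: d omega = sum_{i<j} (∂f_j/∂x_i - ∂f_i/∂x_j) dx_i ∧ dx_j:
  coeff of dx ∧ dy: -x
  coeff of dx ∧ dz: -3*y
  coeff of dy ∧ dz: -3*x + 2*z
Step 2: Apply d again to each 2-form coefficient. The only possible 3-form in R^3 is dx ∧ dy ∧ dz, with coefficient
  ∂(coeff of dy∧dz)/∂x - ∂(coeff of dx∧dz)/∂y + ∂(coeff of dx∧dy)/∂z
  = ∂/∂x (-3*x + 2*z) - ∂/∂y (-3*y) + ∂/∂z (-x).
Each of these terms simplifies to sums of mixed partials that cancel in pairs. The result is 0 (by equality of mixed partials for smooth functions — Schwarz / Clairaut).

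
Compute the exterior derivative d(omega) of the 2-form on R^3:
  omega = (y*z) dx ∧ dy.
d(omega) = (y) dx ∧ dy ∧ dz

For a 2-form omega = sum_{i<j} g_{ij} dx_i ∧ dx_j, the exterior derivative is
  d(omega) = sum_{i<j} d(g_{ij}) ∧ dx_i ∧ dx_j = sum_{i<j, k} (∂g_{ij}/∂x_k) dx_k ∧ dx_i ∧ dx_j.
Expand each term, using dx_k ∧ dx_i ∧ dx_j = sgn(permutation) dx_{(a)} ∧ dx_{(b)} ∧ dx_{(c)} with (a < b < c) sorted:
  d(y*z) includes (∂/∂z)(y*z) dz = (y) dz, which multiplied by dx ∧ dy gives (y) dx ∧ dy ∧ dz
Collecting like 3-forms: d(omega) = (y) dx ∧ dy ∧ dz.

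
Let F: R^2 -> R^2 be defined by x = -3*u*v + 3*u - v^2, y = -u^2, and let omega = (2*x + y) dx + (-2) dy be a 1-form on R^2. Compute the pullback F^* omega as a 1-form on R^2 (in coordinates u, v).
F^* omega = (3*u^2*v - 3*u^2 + 18*u*v^2 - 36*u*v + 22*u + 6*v^3 - 6*v^2) du + (3*u^3 + 20*u^2*v - 18*u^2 + 18*u*v^2 - 12*u*v + 4*v^3) dv

Using F^*(f dg) = (f ∘ F) d(g ∘ F), substitute each coordinate x_i by F_i(u, v) in f_i, and replace dx_i by d F_i = (∂F_i/∂u) du + (∂F_i/∂v) dv.
  For the x component: f_1(F) = -u^2 - 6*u*v + 6*u - 2*v^2; d F_1 = (3 - 3*v) du + (-3*u - 2*v) dv
  For the y component: f_2(F) = -2; d F_2 = (-2*u) du + (0) dv
Combining and collecting du, dv coefficients:
  coeff of du: 3*u^2*v - 3*u^2 + 18*u*v^2 - 36*u*v + 22*u + 6*v^3 - 6*v^2
  coeff of dv: 3*u^3 + 20*u^2*v - 18*u^2 + 18*u*v^2 - 12*u*v + 4*v^3
F^* omega = (3*u^2*v - 3*u^2 + 18*u*v^2 - 36*u*v + 22*u + 6*v^3 - 6*v^2) du + (3*u^3 + 20*u^2*v - 18*u^2 + 18*u*v^2 - 12*u*v + 4*v^3) dv.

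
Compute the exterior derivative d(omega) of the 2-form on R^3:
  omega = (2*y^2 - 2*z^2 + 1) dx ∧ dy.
d(omega) = (-4*z) dx ∧ dy ∧ dz

For a 2-form omega = sum_{i<j} g_{ij} dx_i ∧ dx_j, the exterior derivative is
  d(omega) = sum_{i<j} d(g_{ij}) ∧ dx_i ∧ dx_j = sum_{i<j, k} (∂g_{ij}/∂x_k) dx_k ∧ dx_i ∧ dx_j.
Expand each term, using dx_k ∧ dx_i ∧ dx_j = sgn(permutation) dx_{(a)} ∧ dx_{(b)} ∧ dx_{(c)} with (a < b < c) sorted:
  d(2*y^2 - 2*z^2 + 1) includes (∂/∂z)(2*y^2 - 2*z^2 + 1) dz = (-4*z) dz, which multiplied by dx ∧ dy gives (-4*z) dx ∧ dy ∧ dz
Collecting like 3-forms: d(omega) = (-4*z) dx ∧ dy ∧ dz.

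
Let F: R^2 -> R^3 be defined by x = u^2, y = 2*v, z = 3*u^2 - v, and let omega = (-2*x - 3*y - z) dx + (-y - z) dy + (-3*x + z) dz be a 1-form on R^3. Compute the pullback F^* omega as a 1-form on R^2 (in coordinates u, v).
F^* omega = (-10*u^3 - 16*u*v) du + (-6*u^2 - v) dv

Using F^*(f dg) = (f ∘ F) d(g ∘ F), substitute each coordinate x_i by F_i(u, v) in f_i, and replace dx_i by d F_i = (∂F_i/∂u) du + (∂F_i/∂v) dv.
  For the x component: f_1(F) = -5*u^2 - 5*v; d F_1 = (2*u) du + (0) dv
  For the y component: f_2(F) = -3*u^2 - v; d F_2 = (0) du + (2) dv
  For the z component: f_3(F) = -v; d F_3 = (6*u) du + (-1) dv
Combining and collecting du, dv coefficients:
  coeff of du: -10*u^3 - 16*u*v
  coeff of dv: -6*u^2 - v
F^* omega = (-10*u^3 - 16*u*v) du + (-6*u^2 - v) dv.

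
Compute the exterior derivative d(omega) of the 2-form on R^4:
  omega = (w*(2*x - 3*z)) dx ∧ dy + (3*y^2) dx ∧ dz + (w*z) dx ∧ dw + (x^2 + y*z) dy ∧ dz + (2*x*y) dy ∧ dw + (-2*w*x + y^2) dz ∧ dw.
d(omega) = (-3*w + 2*x - 6*y) dx ∧ dy ∧ dz + (2*x + 2*y - 3*z) dx ∧ dy ∧ dw + (-3*w) dx ∧ dz ∧ dw + (2*y) dy ∧ dz ∧ dw

For a 2-form omega = sum_{i<j} g_{ij} dx_i ∧ dx_j, the exterior derivative is
  d(omega) = sum_{i<j} d(g_{ij}) ∧ dx_i ∧ dx_j = sum_{i<j, k} (∂g_{ij}/∂x_k) dx_k ∧ dx_i ∧ dx_j.
Expand each term, using dx_k ∧ dx_i ∧ dx_j = sgn(permutation) dx_{(a)} ∧ dx_{(b)} ∧ dx_{(c)} with (a < b < c) sorted:
  d(w*(2*x - 3*z)) includes (∂/∂z)(w*(2*x - 3*z)) dz = (-3*w) dz, which multiplied by dx ∧ dy gives (-3*w) dx ∧ dy ∧ dz
  d(w*(2*x - 3*z)) includes (∂/∂w)(w*(2*x - 3*z)) dw = (2*x - 3*z) dw, which multiplied by dx ∧ dy gives (2*x - 3*z) dx ∧ dy ∧ dw
  d(3*y^2) includes (∂/∂y)(3*y^2) dy = (6*y) dy, which multiplied by dx ∧ dz gives (-6*y) dx ∧ dy ∧ dz
  d(w*z) includes (∂/∂z)(w*z) dz = (w) dz, which multiplied by dx ∧ dw gives (-w) dx ∧ dz ∧ dw
  d(x^2 + y*z) includes (∂/∂x)(x^2 + y*z) dx = (2*x) dx, which multiplied by dy ∧ dz gives (2*x) dx ∧ dy ∧ dz
  d(2*x*y) includes (∂/∂x)(2*x*y) dx = (2*y) dx, which multiplied by dy ∧ dw gives (2*y) dx ∧ dy ∧ dw
  d(-2*w*x + y^2) includes (∂/∂x)(-2*w*x + y^2) dx = (-2*w) dx, which multiplied by dz ∧ dw gives (-2*w) dx ∧ dz ∧ dw
  d(-2*w*x + y^2) includes (∂/∂y)(-2*w*x + y^2) dy = (2*y) dy, which multiplied by dz ∧ dw gives (2*y) dy ∧ dz ∧ dw
Collecting like 3-forms: d(omega) = (-3*w + 2*x - 6*y) dx ∧ dy ∧ dz + (2*x + 2*y - 3*z) dx ∧ dy ∧ dw + (-3*w) dx ∧ dz ∧ dw + (2*y) dy ∧ dz ∧ dw.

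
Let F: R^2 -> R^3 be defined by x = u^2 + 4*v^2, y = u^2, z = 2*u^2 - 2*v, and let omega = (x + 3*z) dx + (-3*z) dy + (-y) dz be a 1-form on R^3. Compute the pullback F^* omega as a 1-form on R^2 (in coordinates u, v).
F^* omega = (2*u*(-u^2 + 4*v^2)) du + (56*u^2*v + 2*u^2 + 32*v^3 - 48*v^2) dv

Using F^*(f dg) = (f ∘ F) d(g ∘ F), substitute each coordinate x_i by F_i(u, v) in f_i, and replace dx_i by d F_i = (∂F_i/∂u) du + (∂F_i/∂v) dv.
  For the x component: f_1(F) = 7*u^2 + 4*v^2 - 6*v; d F_1 = (2*u) du + (8*v) dv
  For the y component: f_2(F) = -6*u^2 + 6*v; d F_2 = (2*u) du + (0) dv
  For the z component: f_3(F) = -u^2; d F_3 = (4*u) du + (-2) dv
Combining and collecting du, dv coefficients:
  coeff of du: 2*u*(-u^2 + 4*v^2)
  coeff of dv: 56*u^2*v + 2*u^2 + 32*v^3 - 48*v^2
F^* omega = (2*u*(-u^2 + 4*v^2)) du + (56*u^2*v + 2*u^2 + 32*v^3 - 48*v^2) dv.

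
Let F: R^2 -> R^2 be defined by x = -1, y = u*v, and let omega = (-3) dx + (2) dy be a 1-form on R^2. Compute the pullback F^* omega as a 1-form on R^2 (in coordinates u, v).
F^* omega = (2*v) du + (2*u) dv

Using F^*(f dg) = (f ∘ F) d(g ∘ F), substitute each coordinate x_i by F_i(u, v) in f_i, and replace dx_i by d F_i = (∂F_i/∂u) du + (∂F_i/∂v) dv.
  For the x component: f_1(F) = -3; d F_1 = (0) du + (0) dv
  For the y component: f_2(F) = 2; d F_2 = (v) du + (u) dv
Combining and collecting du, dv coefficients:
  coeff of du: 2*v
  coeff of dv: 2*u
F^* omega = (2*v) du + (2*u) dv.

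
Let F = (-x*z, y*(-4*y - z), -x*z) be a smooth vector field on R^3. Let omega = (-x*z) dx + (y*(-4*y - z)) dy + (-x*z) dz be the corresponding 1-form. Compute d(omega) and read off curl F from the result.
d(omega) = (y) dy ∧ dz + (-x + z) dz ∧ dx + (0) dx ∧ dy; curl F = (y, -x + z, 0)

d omega = sum_{i<j} (∂f_j/∂x_i - ∂f_i/∂x_j) dx_i ∧ dx_j. Under the identification (dy ∧ dz, dz ∧ dx, dx ∧ dy) ↔ (e_x, e_y, e_z), the coefficients are exactly the components of curl F. Compute:
  ∂R/∂y - ∂Q/∂z = (0) - (-y) = y
  ∂P/∂z - ∂R/∂x = (-x) - (-z) = -x + z
  ∂Q/∂x - ∂P/∂y = (0) - (0) = 0.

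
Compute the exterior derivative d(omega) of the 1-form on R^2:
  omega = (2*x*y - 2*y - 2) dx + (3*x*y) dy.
d(omega) = (-2*x + 3*y + 2) dx ∧ dy

For a 1-form omega = sum_i f_i dx_i, the exterior derivative is
  d(omega) = sum_{i < j} (∂f_j/∂x_i - ∂f_i/∂x_j) dx_i ∧ dx_j.
  coefficient of dx ∧ dy: ∂f_2/∂x - ∂f_1/∂y = ∂(3*x*y)/∂x - ∂(2*x*y - 2*y - 2)/∂y = -2*x + 3*y + 2
Assembling: d(omega) = (-2*x + 3*y + 2) dx ∧ dy.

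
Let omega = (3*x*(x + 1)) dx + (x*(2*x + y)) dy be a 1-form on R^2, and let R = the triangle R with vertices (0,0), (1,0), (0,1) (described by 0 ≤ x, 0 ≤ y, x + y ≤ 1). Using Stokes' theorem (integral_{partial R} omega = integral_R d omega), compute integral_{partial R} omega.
integral_(partial R) omega = 5/6

Stokes: integral_partial_R omega = integral_R d omega with d omega = (∂Q/∂x - ∂P/∂y) dx ∧ dy.
  ∂Q/∂x = 4*x + y
  ∂P/∂y = 0
  integrand = ∂Q/∂x - ∂P/∂y = 4*x + y.
Integrating over R: integral_0^1 integral_0^{1-x} (4*x + y) dy dx = 5/6.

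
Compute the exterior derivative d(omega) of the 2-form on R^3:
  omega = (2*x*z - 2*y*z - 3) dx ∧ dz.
d(omega) = (2*z) dx ∧ dy ∧ dz

For a 2-form omega = sum_{i<j} g_{ij} dx_i ∧ dx_j, the exterior derivative is
  d(omega) = sum_{i<j} d(g_{ij}) ∧ dx_i ∧ dx_j = sum_{i<j, k} (∂g_{ij}/∂x_k) dx_k ∧ dx_i ∧ dx_j.
Expand each term, using dx_k ∧ dx_i ∧ dx_j = sgn(permutation) dx_{(a)} ∧ dx_{(b)} ∧ dx_{(c)} with (a < b < c) sorted:
  d(2*x*z - 2*y*z - 3) includes (∂/∂y)(2*x*z - 2*y*z - 3) dy = (-2*z) dy, which multiplied by dx ∧ dz gives (2*z) dx ∧ dy ∧ dz
Collecting like 3-forms: d(omega) = (2*z) dx ∧ dy ∧ dz.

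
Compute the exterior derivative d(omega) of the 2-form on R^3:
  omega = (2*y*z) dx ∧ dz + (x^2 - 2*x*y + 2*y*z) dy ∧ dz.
d(omega) = (2*x - 2*y - 2*z) dx ∧ dy ∧ dz

For a 2-form omega = sum_{i<j} g_{ij} dx_i ∧ dx_j, the exterior derivative is
  d(omega) = sum_{i<j} d(g_{ij}) ∧ dx_i ∧ dx_j = sum_{i<j, k} (∂g_{ij}/∂x_k) dx_k ∧ dx_i ∧ dx_j.
Expand each term, using dx_k ∧ dx_i ∧ dx_j = sgn(permutation) dx_{(a)} ∧ dx_{(b)} ∧ dx_{(c)} with (a < b < c) sorted:
  d(2*y*z) includes (∂/∂y)(2*y*z) dy = (2*z) dy, which multiplied by dx ∧ dz gives (-2*z) dx ∧ dy ∧ dz
  d(x^2 - 2*x*y + 2*y*z) includes (∂/∂x)(x^2 - 2*x*y + 2*y*z) dx = (2*x - 2*y) dx, which multiplied by dy ∧ dz gives (2*x - 2*y) dx ∧ dy ∧ dz
Collecting like 3-forms: d(omega) = (2*x - 2*y - 2*z) dx ∧ dy ∧ dz.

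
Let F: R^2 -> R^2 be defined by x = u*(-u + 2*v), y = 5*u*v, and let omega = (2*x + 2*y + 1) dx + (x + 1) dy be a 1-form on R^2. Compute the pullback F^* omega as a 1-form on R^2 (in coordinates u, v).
F^* omega = (4*u^3 - 37*u^2*v + 38*u*v^2 - 2*u + 7*v) du + (u*(-9*u^2 + 38*u*v + 7)) dv

Using F^*(f dg) = (f ∘ F) d(g ∘ F), substitute each coordinate x_i by F_i(u, v) in f_i, and replace dx_i by d F_i = (∂F_i/∂u) du + (∂F_i/∂v) dv.
  For the x component: f_1(F) = -2*u^2 + 14*u*v + 1; d F_1 = (-2*u + 2*v) du + (2*u) dv
  For the y component: f_2(F) = -u^2 + 2*u*v + 1; d F_2 = (5*v) du + (5*u) dv
Combining and collecting du, dv coefficients:
  coeff of du: 4*u^3 - 37*u^2*v + 38*u*v^2 - 2*u + 7*v
  coeff of dv: u*(-9*u^2 + 38*u*v + 7)
F^* omega = (4*u^3 - 37*u^2*v + 38*u*v^2 - 2*u + 7*v) du + (u*(-9*u^2 + 38*u*v + 7)) dv.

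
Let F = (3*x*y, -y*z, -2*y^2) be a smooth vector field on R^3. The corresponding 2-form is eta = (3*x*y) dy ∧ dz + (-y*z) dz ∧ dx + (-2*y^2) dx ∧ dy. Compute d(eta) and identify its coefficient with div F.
d(eta) = (3*y - z) dx ∧ dy ∧ dz; div F = 3*y - z

For a 2-form in R^3 of the form above, applying d gives a 3-form with coefficient ∂P/∂x + ∂Q/∂y + ∂R/∂z:
  ∂P/∂x = 3*y
  ∂Q/∂y = -z
  ∂R/∂z = 0
Sum = 3*y - z, which is exactly div F.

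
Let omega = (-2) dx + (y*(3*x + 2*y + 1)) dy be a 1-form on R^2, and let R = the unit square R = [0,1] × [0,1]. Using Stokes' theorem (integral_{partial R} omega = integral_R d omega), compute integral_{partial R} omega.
integral_(partial R) omega = 3/2

Stokes: integral_partial_R omega = integral_R d omega with d omega = (∂Q/∂x - ∂P/∂y) dx ∧ dy.
  ∂Q/∂x = 3*y
  ∂P/∂y = 0
  integrand = ∂Q/∂x - ∂P/∂y = 3*y.
Integrating over R: integral_0^1 integral_0^1 (3*y) dx dy = 3/2.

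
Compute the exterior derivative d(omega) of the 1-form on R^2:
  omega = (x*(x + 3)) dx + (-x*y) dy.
d(omega) = (-y) dx ∧ dy

For a 1-form omega = sum_i f_i dx_i, the exterior derivative is
  d(omega) = sum_{i < j} (∂f_j/∂x_i - ∂f_i/∂x_j) dx_i ∧ dx_j.
  coefficient of dx ∧ dy: ∂f_2/∂x - ∂f_1/∂y = ∂(-x*y)/∂x - ∂(x*(x + 3))/∂y = -y
Assembling: d(omega) = (-y) dx ∧ dy.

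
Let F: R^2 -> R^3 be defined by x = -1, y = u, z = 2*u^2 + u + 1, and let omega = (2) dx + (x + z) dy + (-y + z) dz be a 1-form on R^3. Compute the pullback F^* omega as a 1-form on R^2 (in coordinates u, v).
F^* omega = (8*u^3 + 4*u^2 + 5*u + 1) du

Using F^*(f dg) = (f ∘ F) d(g ∘ F), substitute each coordinate x_i by F_i(u, v) in f_i, and replace dx_i by d F_i = (∂F_i/∂u) du + (∂F_i/∂v) dv.
  For the x component: f_1(F) = 2; d F_1 = (0) du + (0) dv
  For the y component: f_2(F) = u*(2*u + 1); d F_2 = (1) du + (0) dv
  For the z component: f_3(F) = 2*u^2 + 1; d F_3 = (4*u + 1) du + (0) dv
Combining and collecting du, dv coefficients:
  coeff of du: 8*u^3 + 4*u^2 + 5*u + 1
  coeff of dv: 0
F^* omega = (8*u^3 + 4*u^2 + 5*u + 1) du.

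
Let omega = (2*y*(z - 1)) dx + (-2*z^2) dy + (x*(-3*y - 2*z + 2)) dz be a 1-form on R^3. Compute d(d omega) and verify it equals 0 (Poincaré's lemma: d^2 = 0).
d(d omega) = 0

Step 1: d omega = sum_{i<j} (∂f_j/∂x_i - ∂f_i/∂x_j) dx_i ∧ dx_j:
  coeff of dx ∧ dy: 2 - 2*z
  coeff of dx ∧ dz: -5*y - 2*z + 2
  coeff of dy ∧ dz: -3*x + 4*z
Step 2: Apply d again to each 2-form coefficient. The only possible 3-form in R^3 is dx ∧ dy ∧ dz, with coefficient
  ∂(coeff of dy∧dz)/∂x - ∂(coeff of dx∧dz)/∂y + ∂(coeff of dx∧dy)/∂z
  = ∂/∂x (-3*x + 4*z) - ∂/∂y (-5*y - 2*z + 2) + ∂/∂z (2 - 2*z).
Each of these terms simplifies to sums of mixed partials that cancel in pairs. The result is 0 (by equality of mixed partials for smooth functions — Schwarz / Clairaut).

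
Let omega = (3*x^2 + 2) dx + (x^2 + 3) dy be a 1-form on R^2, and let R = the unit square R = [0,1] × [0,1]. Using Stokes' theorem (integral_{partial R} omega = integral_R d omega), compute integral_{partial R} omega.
integral_(partial R) omega = 1

Stokes: integral_partial_R omega = integral_R d omega with d omega = (∂Q/∂x - ∂P/∂y) dx ∧ dy.
  ∂Q/∂x = 2*x
  ∂P/∂y = 0
  integrand = ∂Q/∂x - ∂P/∂y = 2*x.
Integrating over R: integral_0^1 integral_0^1 (2*x) dx dy = 1.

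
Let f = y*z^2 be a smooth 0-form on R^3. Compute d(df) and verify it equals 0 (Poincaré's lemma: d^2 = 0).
d(df) = 0

Step 1: df = sum_i (∂f/∂x_i) dx_i = (0) dx + (z^2) dy + (2*y*z) dz.
Step 2: Apply d again. Using the 1-form formula, the coefficient of dx ∧ dy in d(df) is ∂^2 f/∂x ∂y - ∂^2 f/∂y ∂x = (0) - (0) = 0 (equality of mixed partials for smooth f).
Similarly for dx ∧ dz and dy ∧ dz — all coefficients vanish. So d(df) = 0.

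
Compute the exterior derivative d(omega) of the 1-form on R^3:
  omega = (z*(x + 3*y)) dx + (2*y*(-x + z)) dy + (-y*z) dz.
d(omega) = (-2*y - 3*z) dx ∧ dy + (-x - 3*y) dx ∧ dz + (-2*y - z) dy ∧ dz

For a 1-form omega = sum_i f_i dx_i, the exterior derivative is
  d(omega) = sum_{i < j} (∂f_j/∂x_i - ∂f_i/∂x_j) dx_i ∧ dx_j.
  coefficient of dx ∧ dy: ∂f_2/∂x - ∂f_1/∂y = ∂(2*y*(-x + z))/∂x - ∂(z*(x + 3*y))/∂y = -2*y - 3*z
  coefficient of dx ∧ dz: ∂f_3/∂x - ∂f_1/∂z = ∂(-y*z)/∂x - ∂(z*(x + 3*y))/∂z = -x - 3*y
  coefficient of dy ∧ dz: ∂f_3/∂y - ∂f_2/∂z = ∂(-y*z)/∂y - ∂(2*y*(-x + z))/∂z = -2*y - z
Assembling: d(omega) = (-2*y - 3*z) dx ∧ dy + (-x - 3*y) dx ∧ dz + (-2*y - z) dy ∧ dz.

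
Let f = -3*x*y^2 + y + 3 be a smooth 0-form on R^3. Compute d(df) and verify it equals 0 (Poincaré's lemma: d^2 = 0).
d(df) = 0

Step 1: df = sum_i (∂f/∂x_i) dx_i = (-3*y^2) dx + (-6*x*y + 1) dy + (0) dz.
Step 2: Apply d again. Using the 1-form formula, the coefficient of dx ∧ dy in d(df) is ∂^2 f/∂x ∂y - ∂^2 f/∂y ∂x = (-6*y) - (-6*y) = 0 (equality of mixed partials for smooth f).
Similarly for dx ∧ dz and dy ∧ dz — all coefficients vanish. So d(df) = 0.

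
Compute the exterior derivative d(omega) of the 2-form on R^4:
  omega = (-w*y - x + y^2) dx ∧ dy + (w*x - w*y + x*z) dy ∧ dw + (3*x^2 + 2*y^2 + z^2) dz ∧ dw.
d(omega) = (w - y + z) dx ∧ dy ∧ dw + (-x + 4*y) dy ∧ dz ∧ dw + (6*x) dx ∧ dz ∧ dw

For a 2-form omega = sum_{i<j} g_{ij} dx_i ∧ dx_j, the exterior derivative is
  d(omega) = sum_{i<j} d(g_{ij}) ∧ dx_i ∧ dx_j = sum_{i<j, k} (∂g_{ij}/∂x_k) dx_k ∧ dx_i ∧ dx_j.
Expand each term, using dx_k ∧ dx_i ∧ dx_j = sgn(permutation) dx_{(a)} ∧ dx_{(b)} ∧ dx_{(c)} with (a < b < c) sorted:
  d(-w*y - x + y^2) includes (∂/∂w)(-w*y - x + y^2) dw = (-y) dw, which multiplied by dx ∧ dy gives (-y) dx ∧ dy ∧ dw
  d(w*x - w*y + x*z) includes (∂/∂x)(w*x - w*y + x*z) dx = (w + z) dx, which multiplied by dy ∧ dw gives (w + z) dx ∧ dy ∧ dw
  d(w*x - w*y + x*z) includes (∂/∂z)(w*x - w*y + x*z) dz = (x) dz, which multiplied by dy ∧ dw gives (-x) dy ∧ dz ∧ dw
  d(3*x^2 + 2*y^2 + z^2) includes (∂/∂x)(3*x^2 + 2*y^2 + z^2) dx = (6*x) dx, which multiplied by dz ∧ dw gives (6*x) dx ∧ dz ∧ dw
  d(3*x^2 + 2*y^2 + z^2) includes (∂/∂y)(3*x^2 + 2*y^2 + z^2) dy = (4*y) dy, which multiplied by dz ∧ dw gives (4*y) dy ∧ dz ∧ dw
Collecting like 3-forms: d(omega) = (w - y + z) dx ∧ dy ∧ dw + (-x + 4*y) dy ∧ dz ∧ dw + (6*x) dx ∧ dz ∧ dw.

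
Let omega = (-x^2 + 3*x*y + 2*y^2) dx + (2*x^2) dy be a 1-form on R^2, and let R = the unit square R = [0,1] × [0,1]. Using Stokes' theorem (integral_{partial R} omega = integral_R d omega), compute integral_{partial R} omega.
integral_(partial R) omega = -3/2

Stokes: integral_partial_R omega = integral_R d omega with d omega = (∂Q/∂x - ∂P/∂y) dx ∧ dy.
  ∂Q/∂x = 4*x
  ∂P/∂y = 3*x + 4*y
  integrand = ∂Q/∂x - ∂P/∂y = x - 4*y.
Integrating over R: integral_0^1 integral_0^1 (x - 4*y) dx dy = -3/2.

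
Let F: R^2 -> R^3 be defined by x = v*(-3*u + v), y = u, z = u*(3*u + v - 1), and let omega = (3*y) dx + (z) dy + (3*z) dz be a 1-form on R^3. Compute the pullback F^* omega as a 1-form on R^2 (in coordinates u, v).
F^* omega = (u*(54*u^2 + 27*u*v - 24*u + 3*v^2 - 14*v + 2)) du + (3*u*(3*u^2 + u*v - 4*u + 2*v)) dv

Using F^*(f dg) = (f ∘ F) d(g ∘ F), substitute each coordinate x_i by F_i(u, v) in f_i, and replace dx_i by d F_i = (∂F_i/∂u) du + (∂F_i/∂v) dv.
  For the x component: f_1(F) = 3*u; d F_1 = (-3*v) du + (-3*u + 2*v) dv
  For the y component: f_2(F) = u*(3*u + v - 1); d F_2 = (1) du + (0) dv
  For the z component: f_3(F) = 3*u*(3*u + v - 1); d F_3 = (6*u + v - 1) du + (u) dv
Combining and collecting du, dv coefficients:
  coeff of du: u*(54*u^2 + 27*u*v - 24*u + 3*v^2 - 14*v + 2)
  coeff of dv: 3*u*(3*u^2 + u*v - 4*u + 2*v)
F^* omega = (u*(54*u^2 + 27*u*v - 24*u + 3*v^2 - 14*v + 2)) du + (3*u*(3*u^2 + u*v - 4*u + 2*v)) dv.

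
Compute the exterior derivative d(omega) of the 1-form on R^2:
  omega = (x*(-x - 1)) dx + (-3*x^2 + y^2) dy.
d(omega) = (-6*x) dx ∧ dy

For a 1-form omega = sum_i f_i dx_i, the exterior derivative is
  d(omega) = sum_{i < j} (∂f_j/∂x_i - ∂f_i/∂x_j) dx_i ∧ dx_j.
  coefficient of dx ∧ dy: ∂f_2/∂x - ∂f_1/∂y = ∂(-3*x^2 + y^2)/∂x - ∂(x*(-x - 1))/∂y = -6*x
Assembling: d(omega) = (-6*x) dx ∧ dy.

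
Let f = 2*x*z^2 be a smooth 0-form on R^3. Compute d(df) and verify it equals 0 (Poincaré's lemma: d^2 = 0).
d(df) = 0

Step 1: df = sum_i (∂f/∂x_i) dx_i = (2*z^2) dx + (0) dy + (4*x*z) dz.
Step 2: Apply d again. Using the 1-form formula, the coefficient of dx ∧ dy in d(df) is ∂^2 f/∂x ∂y - ∂^2 f/∂y ∂x = (0) - (0) = 0 (equality of mixed partials for smooth f).
Similarly for dx ∧ dz and dy ∧ dz — all coefficients vanish. So d(df) = 0.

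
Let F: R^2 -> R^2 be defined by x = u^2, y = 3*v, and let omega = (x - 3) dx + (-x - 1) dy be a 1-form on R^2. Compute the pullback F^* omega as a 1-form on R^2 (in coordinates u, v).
F^* omega = (2*u*(u^2 - 3)) du + (-3*u^2 - 3) dv

Using F^*(f dg) = (f ∘ F) d(g ∘ F), substitute each coordinate x_i by F_i(u, v) in f_i, and replace dx_i by d F_i = (∂F_i/∂u) du + (∂F_i/∂v) dv.
  For the x component: f_1(F) = u^2 - 3; d F_1 = (2*u) du + (0) dv
  For the y component: f_2(F) = -u^2 - 1; d F_2 = (0) du + (3) dv
Combining and collecting du, dv coefficients:
  coeff of du: 2*u*(u^2 - 3)
  coeff of dv: -3*u^2 - 3
F^* omega = (2*u*(u^2 - 3)) du + (-3*u^2 - 3) dv.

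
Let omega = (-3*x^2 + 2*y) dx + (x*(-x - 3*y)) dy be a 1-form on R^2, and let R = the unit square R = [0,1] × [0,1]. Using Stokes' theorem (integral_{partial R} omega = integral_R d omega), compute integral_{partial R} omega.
integral_(partial R) omega = -9/2

Stokes: integral_partial_R omega = integral_R d omega with d omega = (∂Q/∂x - ∂P/∂y) dx ∧ dy.
  ∂Q/∂x = -2*x - 3*y
  ∂P/∂y = 2
  integrand = ∂Q/∂x - ∂P/∂y = -2*x - 3*y - 2.
Integrating over R: integral_0^1 integral_0^1 (-2*x - 3*y - 2) dx dy = -9/2.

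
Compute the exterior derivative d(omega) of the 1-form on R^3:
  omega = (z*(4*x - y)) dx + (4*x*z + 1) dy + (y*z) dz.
d(omega) = (5*z) dx ∧ dy + (-4*x + y) dx ∧ dz + (-4*x + z) dy ∧ dz

For a 1-form omega = sum_i f_i dx_i, the exterior derivative is
  d(omega) = sum_{i < j} (∂f_j/∂x_i - ∂f_i/∂x_j) dx_i ∧ dx_j.
  coefficient of dx ∧ dy: ∂f_2/∂x - ∂f_1/∂y = ∂(4*x*z + 1)/∂x - ∂(z*(4*x - y))/∂y = 5*z
  coefficient of dx ∧ dz: ∂f_3/∂x - ∂f_1/∂z = ∂(y*z)/∂x - ∂(z*(4*x - y))/∂z = -4*x + y
  coefficient of dy ∧ dz: ∂f_3/∂y - ∂f_2/∂z = ∂(y*z)/∂y - ∂(4*x*z + 1)/∂z = -4*x + z
Assembling: d(omega) = (5*z) dx ∧ dy + (-4*x + y) dx ∧ dz + (-4*x + z) dy ∧ dz.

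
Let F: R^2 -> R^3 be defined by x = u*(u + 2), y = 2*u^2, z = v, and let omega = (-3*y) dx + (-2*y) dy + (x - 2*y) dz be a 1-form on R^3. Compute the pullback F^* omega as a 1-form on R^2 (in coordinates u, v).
F^* omega = (u^2*(-28*u - 12)) du + (u*(2 - 3*u)) dv

Using F^*(f dg) = (f ∘ F) d(g ∘ F), substitute each coordinate x_i by F_i(u, v) in f_i, and replace dx_i by d F_i = (∂F_i/∂u) du + (∂F_i/∂v) dv.
  For the x component: f_1(F) = -6*u^2; d F_1 = (2*u + 2) du + (0) dv
  For the y component: f_2(F) = -4*u^2; d F_2 = (4*u) du + (0) dv
  For the z component: f_3(F) = u*(2 - 3*u); d F_3 = (0) du + (1) dv
Combining and collecting du, dv coefficients:
  coeff of du: u^2*(-28*u - 12)
  coeff of dv: u*(2 - 3*u)
F^* omega = (u^2*(-28*u - 12)) du + (u*(2 - 3*u)) dv.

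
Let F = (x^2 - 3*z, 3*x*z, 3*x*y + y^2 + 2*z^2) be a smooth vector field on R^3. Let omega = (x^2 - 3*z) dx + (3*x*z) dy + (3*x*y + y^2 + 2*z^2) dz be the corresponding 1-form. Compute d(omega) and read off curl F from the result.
d(omega) = (2*y) dy ∧ dz + (-3*y - 3) dz ∧ dx + (3*z) dx ∧ dy; curl F = (2*y, -3*y - 3, 3*z)

d omega = sum_{i<j} (∂f_j/∂x_i - ∂f_i/∂x_j) dx_i ∧ dx_j. Under the identification (dy ∧ dz, dz ∧ dx, dx ∧ dy) ↔ (e_x, e_y, e_z), the coefficients are exactly the components of curl F. Compute:
  ∂R/∂y - ∂Q/∂z = (3*x + 2*y) - (3*x) = 2*y
  ∂P/∂z - ∂R/∂x = (-3) - (3*y) = -3*y - 3
  ∂Q/∂x - ∂P/∂y = (3*z) - (0) = 3*z.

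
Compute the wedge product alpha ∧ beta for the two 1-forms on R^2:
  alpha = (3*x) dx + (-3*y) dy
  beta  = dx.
alpha ∧ beta = (3*y) dx ∧ dy

Distribute the wedge, using dx_i ∧ dx_j = -dx_j ∧ dx_i and dx_i ∧ dx_i = 0. For each pair (i, j) with i < j, the coefficient of dx_i ∧ dx_j in alpha ∧ beta is (alpha_i * beta_j - alpha_j * beta_i). Collecting: alpha ∧ beta = (3*y) dx ∧ dy.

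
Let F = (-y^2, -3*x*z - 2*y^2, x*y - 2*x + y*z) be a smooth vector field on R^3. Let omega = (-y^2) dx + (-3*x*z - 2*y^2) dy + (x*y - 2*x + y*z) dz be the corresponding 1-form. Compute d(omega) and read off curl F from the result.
d(omega) = (4*x + z) dy ∧ dz + (2 - y) dz ∧ dx + (2*y - 3*z) dx ∧ dy; curl F = (4*x + z, 2 - y, 2*y - 3*z)

d omega = sum_{i<j} (∂f_j/∂x_i - ∂f_i/∂x_j) dx_i ∧ dx_j. Under the identification (dy ∧ dz, dz ∧ dx, dx ∧ dy) ↔ (e_x, e_y, e_z), the coefficients are exactly the components of curl F. Compute:
  ∂R/∂y - ∂Q/∂z = (x + z) - (-3*x) = 4*x + z
  ∂P/∂z - ∂R/∂x = (0) - (y - 2) = 2 - y
  ∂Q/∂x - ∂P/∂y = (-3*z) - (-2*y) = 2*y - 3*z.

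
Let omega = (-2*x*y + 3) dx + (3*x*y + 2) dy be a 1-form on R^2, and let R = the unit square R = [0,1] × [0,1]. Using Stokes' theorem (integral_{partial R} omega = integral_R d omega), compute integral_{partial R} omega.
integral_(partial R) omega = 5/2

Stokes: integral_partial_R omega = integral_R d omega with d omega = (∂Q/∂x - ∂P/∂y) dx ∧ dy.
  ∂Q/∂x = 3*y
  ∂P/∂y = -2*x
  integrand = ∂Q/∂x - ∂P/∂y = 2*x + 3*y.
Integrating over R: integral_0^1 integral_0^1 (2*x + 3*y) dx dy = 5/2.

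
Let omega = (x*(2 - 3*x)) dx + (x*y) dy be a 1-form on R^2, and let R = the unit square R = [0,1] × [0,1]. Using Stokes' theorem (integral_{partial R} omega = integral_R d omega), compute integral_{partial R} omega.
integral_(partial R) omega = 1/2

Stokes: integral_partial_R omega = integral_R d omega with d omega = (∂Q/∂x - ∂P/∂y) dx ∧ dy.
  ∂Q/∂x = y
  ∂P/∂y = 0
  integrand = ∂Q/∂x - ∂P/∂y = y.
Integrating over R: integral_0^1 integral_0^1 (y) dx dy = 1/2.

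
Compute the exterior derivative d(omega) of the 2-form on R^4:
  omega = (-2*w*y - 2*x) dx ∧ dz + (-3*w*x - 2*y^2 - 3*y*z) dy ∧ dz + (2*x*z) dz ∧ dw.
d(omega) = (-w) dx ∧ dy ∧ dz + (-2*y + 2*z) dx ∧ dz ∧ dw + (-3*x) dy ∧ dz ∧ dw

For a 2-form omega = sum_{i<j} g_{ij} dx_i ∧ dx_j, the exterior derivative is
  d(omega) = sum_{i<j} d(g_{ij}) ∧ dx_i ∧ dx_j = sum_{i<j, k} (∂g_{ij}/∂x_k) dx_k ∧ dx_i ∧ dx_j.
Expand each term, using dx_k ∧ dx_i ∧ dx_j = sgn(permutation) dx_{(a)} ∧ dx_{(b)} ∧ dx_{(c)} with (a < b < c) sorted:
  d(-2*w*y - 2*x) includes (∂/∂y)(-2*w*y - 2*x) dy = (-2*w) dy, which multiplied by dx ∧ dz gives (2*w) dx ∧ dy ∧ dz
  d(-2*w*y - 2*x) includes (∂/∂w)(-2*w*y - 2*x) dw = (-2*y) dw, which multiplied by dx ∧ dz gives (-2*y) dx ∧ dz ∧ dw
  d(-3*w*x - 2*y^2 - 3*y*z) includes (∂/∂x)(-3*w*x - 2*y^2 - 3*y*z) dx = (-3*w) dx, which multiplied by dy ∧ dz gives (-3*w) dx ∧ dy ∧ dz
  d(-3*w*x - 2*y^2 - 3*y*z) includes (∂/∂w)(-3*w*x - 2*y^2 - 3*y*z) dw = (-3*x) dw, which multiplied by dy ∧ dz gives (-3*x) dy ∧ dz ∧ dw
  d(2*x*z) includes (∂/∂x)(2*x*z) dx = (2*z) dx, which multiplied by dz ∧ dw gives (2*z) dx ∧ dz ∧ dw
Collecting like 3-forms: d(omega) = (-w) dx ∧ dy ∧ dz + (-2*y + 2*z) dx ∧ dz ∧ dw + (-3*x) dy ∧ dz ∧ dw.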